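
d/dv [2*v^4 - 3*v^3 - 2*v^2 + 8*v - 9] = 8*v^3 - 9*v^2 - 4*v + 8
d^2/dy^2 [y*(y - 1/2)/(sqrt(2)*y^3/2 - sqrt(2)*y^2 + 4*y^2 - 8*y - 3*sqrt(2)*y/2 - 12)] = 2*(2*y^6 - 3*y^5 + 24*y^4 + 36*sqrt(2)*y^4 + 77*y^3 + 168*sqrt(2)*y^3 - 216*sqrt(2)*y^2 + 576*y^2 - 288*y + 72*sqrt(2)*y + 36*sqrt(2) + 768)/(sqrt(2)*y^9 - 6*sqrt(2)*y^8 + 24*y^8 - 144*y^7 + 99*sqrt(2)*y^7 - 548*sqrt(2)*y^6 + 328*y^6 - 864*y^5 + 279*sqrt(2)*y^5 + 552*y^4 + 2634*sqrt(2)*y^4 - 891*sqrt(2)*y^3 + 5872*y^3 - 5184*sqrt(2)*y^2 - 2952*y^2 - 13824*y - 2592*sqrt(2)*y - 6912)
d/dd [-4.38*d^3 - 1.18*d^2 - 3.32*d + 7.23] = -13.14*d^2 - 2.36*d - 3.32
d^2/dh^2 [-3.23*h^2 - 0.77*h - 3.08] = -6.46000000000000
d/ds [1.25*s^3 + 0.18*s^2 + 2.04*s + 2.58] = 3.75*s^2 + 0.36*s + 2.04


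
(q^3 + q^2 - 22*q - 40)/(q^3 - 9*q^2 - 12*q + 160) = (q + 2)/(q - 8)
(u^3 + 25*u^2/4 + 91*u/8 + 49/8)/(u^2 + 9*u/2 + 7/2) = u + 7/4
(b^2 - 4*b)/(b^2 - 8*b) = (b - 4)/(b - 8)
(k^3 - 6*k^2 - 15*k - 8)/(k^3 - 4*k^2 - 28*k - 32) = (k^2 + 2*k + 1)/(k^2 + 4*k + 4)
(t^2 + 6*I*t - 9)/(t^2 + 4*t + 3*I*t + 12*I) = (t + 3*I)/(t + 4)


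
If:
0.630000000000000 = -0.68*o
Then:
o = -0.93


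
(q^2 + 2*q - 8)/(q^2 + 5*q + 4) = (q - 2)/(q + 1)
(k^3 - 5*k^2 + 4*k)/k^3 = 1 - 5/k + 4/k^2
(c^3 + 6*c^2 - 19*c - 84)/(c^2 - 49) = (c^2 - c - 12)/(c - 7)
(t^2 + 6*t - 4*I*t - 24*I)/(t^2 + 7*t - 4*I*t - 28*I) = (t + 6)/(t + 7)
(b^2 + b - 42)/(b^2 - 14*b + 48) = (b + 7)/(b - 8)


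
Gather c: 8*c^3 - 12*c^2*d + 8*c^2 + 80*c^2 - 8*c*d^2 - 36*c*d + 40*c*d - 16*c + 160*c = 8*c^3 + c^2*(88 - 12*d) + c*(-8*d^2 + 4*d + 144)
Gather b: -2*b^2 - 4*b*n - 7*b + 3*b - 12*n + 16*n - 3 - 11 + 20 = -2*b^2 + b*(-4*n - 4) + 4*n + 6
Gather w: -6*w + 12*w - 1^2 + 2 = 6*w + 1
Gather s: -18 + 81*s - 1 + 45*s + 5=126*s - 14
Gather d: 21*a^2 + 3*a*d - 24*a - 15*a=21*a^2 + 3*a*d - 39*a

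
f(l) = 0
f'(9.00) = 0.00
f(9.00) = 0.00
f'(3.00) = 0.00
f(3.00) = 0.00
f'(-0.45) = 0.00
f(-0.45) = 0.00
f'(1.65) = 0.00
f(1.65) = 0.00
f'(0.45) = 0.00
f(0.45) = 0.00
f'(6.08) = 0.00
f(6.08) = 0.00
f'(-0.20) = 0.00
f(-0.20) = 0.00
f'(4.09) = 0.00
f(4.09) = 0.00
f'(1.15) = 0.00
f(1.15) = 0.00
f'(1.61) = 0.00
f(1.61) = 0.00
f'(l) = 0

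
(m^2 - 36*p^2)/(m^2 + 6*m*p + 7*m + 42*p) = (m - 6*p)/(m + 7)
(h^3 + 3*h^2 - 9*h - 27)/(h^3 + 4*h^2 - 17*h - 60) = (h^2 - 9)/(h^2 + h - 20)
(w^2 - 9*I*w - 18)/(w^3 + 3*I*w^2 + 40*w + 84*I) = (w - 3*I)/(w^2 + 9*I*w - 14)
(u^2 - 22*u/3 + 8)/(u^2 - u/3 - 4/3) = (u - 6)/(u + 1)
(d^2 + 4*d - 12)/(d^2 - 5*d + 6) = (d + 6)/(d - 3)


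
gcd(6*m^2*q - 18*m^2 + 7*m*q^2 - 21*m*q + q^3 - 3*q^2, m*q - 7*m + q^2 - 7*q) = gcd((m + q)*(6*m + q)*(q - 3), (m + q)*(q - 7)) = m + q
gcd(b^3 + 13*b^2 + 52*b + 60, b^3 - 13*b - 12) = 1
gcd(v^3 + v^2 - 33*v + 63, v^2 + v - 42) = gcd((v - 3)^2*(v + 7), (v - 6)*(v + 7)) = v + 7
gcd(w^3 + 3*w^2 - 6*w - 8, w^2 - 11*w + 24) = 1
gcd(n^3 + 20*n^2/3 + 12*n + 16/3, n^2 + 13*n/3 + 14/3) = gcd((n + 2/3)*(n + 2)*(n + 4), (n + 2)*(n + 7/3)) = n + 2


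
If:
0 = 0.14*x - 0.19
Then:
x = 1.36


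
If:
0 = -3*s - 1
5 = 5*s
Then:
No Solution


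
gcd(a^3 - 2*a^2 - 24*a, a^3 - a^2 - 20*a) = a^2 + 4*a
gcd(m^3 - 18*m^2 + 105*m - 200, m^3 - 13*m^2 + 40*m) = m^2 - 13*m + 40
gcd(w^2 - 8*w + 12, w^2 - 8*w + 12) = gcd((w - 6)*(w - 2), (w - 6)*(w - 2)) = w^2 - 8*w + 12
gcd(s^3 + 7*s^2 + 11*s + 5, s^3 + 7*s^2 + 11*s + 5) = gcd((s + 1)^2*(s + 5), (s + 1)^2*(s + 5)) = s^3 + 7*s^2 + 11*s + 5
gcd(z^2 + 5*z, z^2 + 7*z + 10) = z + 5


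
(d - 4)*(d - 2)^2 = d^3 - 8*d^2 + 20*d - 16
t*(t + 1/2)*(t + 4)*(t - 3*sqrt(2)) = t^4 - 3*sqrt(2)*t^3 + 9*t^3/2 - 27*sqrt(2)*t^2/2 + 2*t^2 - 6*sqrt(2)*t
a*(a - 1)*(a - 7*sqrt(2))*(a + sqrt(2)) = a^4 - 6*sqrt(2)*a^3 - a^3 - 14*a^2 + 6*sqrt(2)*a^2 + 14*a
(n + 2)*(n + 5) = n^2 + 7*n + 10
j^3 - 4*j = j*(j - 2)*(j + 2)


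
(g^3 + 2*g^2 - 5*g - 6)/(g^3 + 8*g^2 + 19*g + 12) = (g - 2)/(g + 4)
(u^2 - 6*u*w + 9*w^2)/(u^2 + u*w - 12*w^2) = (u - 3*w)/(u + 4*w)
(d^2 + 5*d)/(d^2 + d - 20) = d/(d - 4)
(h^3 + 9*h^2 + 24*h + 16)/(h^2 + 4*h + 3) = (h^2 + 8*h + 16)/(h + 3)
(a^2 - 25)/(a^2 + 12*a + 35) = (a - 5)/(a + 7)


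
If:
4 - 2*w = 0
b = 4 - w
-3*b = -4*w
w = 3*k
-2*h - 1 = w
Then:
No Solution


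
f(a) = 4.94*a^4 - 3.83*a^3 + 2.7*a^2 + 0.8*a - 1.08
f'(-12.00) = -35863.84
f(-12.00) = 109432.20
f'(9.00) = 13523.75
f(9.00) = 29844.09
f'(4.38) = 1464.41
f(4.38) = 1550.52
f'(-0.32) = -2.75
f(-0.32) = -0.88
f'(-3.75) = -1223.06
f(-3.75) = 1212.77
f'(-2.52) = -401.99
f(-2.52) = 274.56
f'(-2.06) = -231.82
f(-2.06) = 131.17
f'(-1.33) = -73.19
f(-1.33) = 27.10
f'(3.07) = 480.83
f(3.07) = 354.82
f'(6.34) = 4608.83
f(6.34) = 7117.97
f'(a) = 19.76*a^3 - 11.49*a^2 + 5.4*a + 0.8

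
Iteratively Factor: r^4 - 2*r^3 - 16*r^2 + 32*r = (r)*(r^3 - 2*r^2 - 16*r + 32) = r*(r + 4)*(r^2 - 6*r + 8) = r*(r - 2)*(r + 4)*(r - 4)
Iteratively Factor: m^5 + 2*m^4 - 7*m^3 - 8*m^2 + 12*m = (m - 2)*(m^4 + 4*m^3 + m^2 - 6*m) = m*(m - 2)*(m^3 + 4*m^2 + m - 6) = m*(m - 2)*(m + 3)*(m^2 + m - 2) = m*(m - 2)*(m - 1)*(m + 3)*(m + 2)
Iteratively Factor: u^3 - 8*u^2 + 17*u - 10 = (u - 2)*(u^2 - 6*u + 5) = (u - 2)*(u - 1)*(u - 5)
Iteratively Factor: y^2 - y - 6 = (y - 3)*(y + 2)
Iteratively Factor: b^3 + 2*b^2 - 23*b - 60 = (b - 5)*(b^2 + 7*b + 12) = (b - 5)*(b + 4)*(b + 3)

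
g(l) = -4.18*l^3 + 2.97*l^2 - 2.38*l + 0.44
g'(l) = -12.54*l^2 + 5.94*l - 2.38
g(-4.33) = 405.77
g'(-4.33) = -263.21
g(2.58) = -57.72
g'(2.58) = -70.53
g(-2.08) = 55.86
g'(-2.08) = -68.99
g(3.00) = -92.83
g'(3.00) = -97.42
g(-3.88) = 298.54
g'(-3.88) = -214.21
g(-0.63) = 4.16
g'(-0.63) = -11.10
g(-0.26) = 1.33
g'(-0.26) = -4.77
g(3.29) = -124.10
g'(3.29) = -118.57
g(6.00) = -809.80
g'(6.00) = -418.18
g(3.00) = -92.83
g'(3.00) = -97.42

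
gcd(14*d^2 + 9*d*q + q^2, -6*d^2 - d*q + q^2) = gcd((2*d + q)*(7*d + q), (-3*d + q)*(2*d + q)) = 2*d + q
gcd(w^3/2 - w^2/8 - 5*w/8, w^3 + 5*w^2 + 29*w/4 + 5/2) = 1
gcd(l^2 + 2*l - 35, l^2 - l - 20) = l - 5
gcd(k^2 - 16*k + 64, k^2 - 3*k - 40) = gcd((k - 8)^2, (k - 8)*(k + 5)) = k - 8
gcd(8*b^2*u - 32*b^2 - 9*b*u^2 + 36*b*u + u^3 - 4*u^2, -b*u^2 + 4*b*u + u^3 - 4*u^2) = -b*u + 4*b + u^2 - 4*u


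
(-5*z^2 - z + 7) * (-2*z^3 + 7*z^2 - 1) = 10*z^5 - 33*z^4 - 21*z^3 + 54*z^2 + z - 7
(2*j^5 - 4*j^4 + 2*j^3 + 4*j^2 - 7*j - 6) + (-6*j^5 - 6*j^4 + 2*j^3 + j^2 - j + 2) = -4*j^5 - 10*j^4 + 4*j^3 + 5*j^2 - 8*j - 4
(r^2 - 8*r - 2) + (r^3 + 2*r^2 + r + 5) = r^3 + 3*r^2 - 7*r + 3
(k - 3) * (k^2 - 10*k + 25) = k^3 - 13*k^2 + 55*k - 75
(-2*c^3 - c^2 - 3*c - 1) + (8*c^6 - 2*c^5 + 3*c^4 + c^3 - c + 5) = 8*c^6 - 2*c^5 + 3*c^4 - c^3 - c^2 - 4*c + 4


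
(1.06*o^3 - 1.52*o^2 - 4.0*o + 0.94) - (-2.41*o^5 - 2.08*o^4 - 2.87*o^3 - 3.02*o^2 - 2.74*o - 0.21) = 2.41*o^5 + 2.08*o^4 + 3.93*o^3 + 1.5*o^2 - 1.26*o + 1.15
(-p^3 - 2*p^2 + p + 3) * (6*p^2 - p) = -6*p^5 - 11*p^4 + 8*p^3 + 17*p^2 - 3*p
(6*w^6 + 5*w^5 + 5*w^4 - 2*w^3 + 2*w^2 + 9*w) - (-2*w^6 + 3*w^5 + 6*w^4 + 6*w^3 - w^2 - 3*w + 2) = 8*w^6 + 2*w^5 - w^4 - 8*w^3 + 3*w^2 + 12*w - 2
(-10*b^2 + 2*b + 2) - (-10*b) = -10*b^2 + 12*b + 2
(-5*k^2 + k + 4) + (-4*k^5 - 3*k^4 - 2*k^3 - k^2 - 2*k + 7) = -4*k^5 - 3*k^4 - 2*k^3 - 6*k^2 - k + 11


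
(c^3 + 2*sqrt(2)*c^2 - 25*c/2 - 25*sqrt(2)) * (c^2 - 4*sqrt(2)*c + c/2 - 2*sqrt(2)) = c^5 - 2*sqrt(2)*c^4 + c^4/2 - 57*c^3/2 - sqrt(2)*c^3 - 57*c^2/4 + 25*sqrt(2)*c^2 + 25*sqrt(2)*c/2 + 200*c + 100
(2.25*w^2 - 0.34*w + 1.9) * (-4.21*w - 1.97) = -9.4725*w^3 - 3.0011*w^2 - 7.3292*w - 3.743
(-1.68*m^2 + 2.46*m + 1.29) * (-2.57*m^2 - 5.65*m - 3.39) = 4.3176*m^4 + 3.1698*m^3 - 11.5191*m^2 - 15.6279*m - 4.3731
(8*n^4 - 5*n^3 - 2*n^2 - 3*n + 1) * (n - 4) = 8*n^5 - 37*n^4 + 18*n^3 + 5*n^2 + 13*n - 4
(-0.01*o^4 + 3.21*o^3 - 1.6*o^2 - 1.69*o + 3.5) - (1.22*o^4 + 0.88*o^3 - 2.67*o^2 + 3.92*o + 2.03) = -1.23*o^4 + 2.33*o^3 + 1.07*o^2 - 5.61*o + 1.47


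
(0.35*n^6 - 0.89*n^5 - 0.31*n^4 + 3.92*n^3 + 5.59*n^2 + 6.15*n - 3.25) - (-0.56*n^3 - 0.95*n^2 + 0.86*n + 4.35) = 0.35*n^6 - 0.89*n^5 - 0.31*n^4 + 4.48*n^3 + 6.54*n^2 + 5.29*n - 7.6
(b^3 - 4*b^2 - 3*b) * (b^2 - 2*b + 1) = b^5 - 6*b^4 + 6*b^3 + 2*b^2 - 3*b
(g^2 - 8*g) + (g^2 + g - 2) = 2*g^2 - 7*g - 2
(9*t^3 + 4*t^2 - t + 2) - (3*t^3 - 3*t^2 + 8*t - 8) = 6*t^3 + 7*t^2 - 9*t + 10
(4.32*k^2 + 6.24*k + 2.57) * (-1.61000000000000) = -6.9552*k^2 - 10.0464*k - 4.1377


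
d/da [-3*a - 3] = -3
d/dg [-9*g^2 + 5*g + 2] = 5 - 18*g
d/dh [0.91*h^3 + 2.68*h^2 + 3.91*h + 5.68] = 2.73*h^2 + 5.36*h + 3.91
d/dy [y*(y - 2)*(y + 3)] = 3*y^2 + 2*y - 6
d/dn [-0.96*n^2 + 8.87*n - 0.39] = 8.87 - 1.92*n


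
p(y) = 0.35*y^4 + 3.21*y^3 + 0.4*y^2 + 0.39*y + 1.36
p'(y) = 1.4*y^3 + 9.63*y^2 + 0.8*y + 0.39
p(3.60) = 216.50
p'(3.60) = 193.39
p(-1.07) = -2.07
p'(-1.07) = 8.84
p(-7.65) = -216.61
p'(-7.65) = -68.93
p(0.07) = 1.39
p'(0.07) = 0.49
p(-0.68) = 0.35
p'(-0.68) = 3.86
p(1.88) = 29.21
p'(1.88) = 45.23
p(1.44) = 13.84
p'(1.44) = 25.69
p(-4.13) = -117.73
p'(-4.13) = 62.72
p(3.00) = 121.15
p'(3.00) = 127.26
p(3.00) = 121.15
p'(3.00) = 127.26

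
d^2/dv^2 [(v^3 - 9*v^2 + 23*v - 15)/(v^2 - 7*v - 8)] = 2*(17*v^3 - 93*v^2 + 1059*v - 2719)/(v^6 - 21*v^5 + 123*v^4 - 7*v^3 - 984*v^2 - 1344*v - 512)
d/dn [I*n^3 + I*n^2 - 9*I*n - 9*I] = I*(3*n^2 + 2*n - 9)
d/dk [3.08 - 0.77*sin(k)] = -0.77*cos(k)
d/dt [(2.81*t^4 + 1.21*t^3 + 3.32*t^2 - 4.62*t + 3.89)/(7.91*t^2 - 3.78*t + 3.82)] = (44.4542*t^5 - 22.2943*t^4 + 33.7892*t^3 + 37.8612*t^2 - 36.175*t - 2.9442)/(62.5681*t^4 - 59.7996*t^3 + 74.7208*t^2 - 28.8792*t + 14.5924)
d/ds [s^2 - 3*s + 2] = 2*s - 3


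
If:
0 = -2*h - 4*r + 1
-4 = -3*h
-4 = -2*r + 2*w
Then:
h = 4/3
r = -5/12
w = -29/12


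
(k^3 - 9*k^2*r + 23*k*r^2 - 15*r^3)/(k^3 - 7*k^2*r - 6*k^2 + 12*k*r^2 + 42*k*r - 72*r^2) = (-k^2 + 6*k*r - 5*r^2)/(-k^2 + 4*k*r + 6*k - 24*r)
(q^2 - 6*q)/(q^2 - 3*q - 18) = q/(q + 3)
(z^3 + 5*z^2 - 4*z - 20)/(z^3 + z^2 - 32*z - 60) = (z - 2)/(z - 6)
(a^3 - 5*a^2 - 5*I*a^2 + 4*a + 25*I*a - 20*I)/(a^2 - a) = a - 4 - 5*I + 20*I/a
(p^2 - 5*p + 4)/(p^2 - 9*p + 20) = (p - 1)/(p - 5)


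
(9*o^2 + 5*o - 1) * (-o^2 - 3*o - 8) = -9*o^4 - 32*o^3 - 86*o^2 - 37*o + 8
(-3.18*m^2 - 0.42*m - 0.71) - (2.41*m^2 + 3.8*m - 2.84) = -5.59*m^2 - 4.22*m + 2.13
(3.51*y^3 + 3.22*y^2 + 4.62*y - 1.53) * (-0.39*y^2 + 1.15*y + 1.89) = -1.3689*y^5 + 2.7807*y^4 + 8.5351*y^3 + 11.9955*y^2 + 6.9723*y - 2.8917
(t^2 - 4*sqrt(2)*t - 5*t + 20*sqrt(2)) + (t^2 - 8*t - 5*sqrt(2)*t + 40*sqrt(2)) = 2*t^2 - 13*t - 9*sqrt(2)*t + 60*sqrt(2)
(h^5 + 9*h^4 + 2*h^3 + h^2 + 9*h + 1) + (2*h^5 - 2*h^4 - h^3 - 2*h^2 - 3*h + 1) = 3*h^5 + 7*h^4 + h^3 - h^2 + 6*h + 2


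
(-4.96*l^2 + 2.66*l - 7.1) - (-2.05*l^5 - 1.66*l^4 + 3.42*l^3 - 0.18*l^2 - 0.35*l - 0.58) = 2.05*l^5 + 1.66*l^4 - 3.42*l^3 - 4.78*l^2 + 3.01*l - 6.52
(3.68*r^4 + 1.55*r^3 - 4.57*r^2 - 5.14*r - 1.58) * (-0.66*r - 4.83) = -2.4288*r^5 - 18.7974*r^4 - 4.4703*r^3 + 25.4655*r^2 + 25.869*r + 7.6314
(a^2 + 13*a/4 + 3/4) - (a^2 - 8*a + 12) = 45*a/4 - 45/4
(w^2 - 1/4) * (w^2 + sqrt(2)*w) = w^4 + sqrt(2)*w^3 - w^2/4 - sqrt(2)*w/4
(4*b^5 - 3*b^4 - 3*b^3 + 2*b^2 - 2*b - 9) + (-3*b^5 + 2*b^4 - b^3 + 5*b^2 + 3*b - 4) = b^5 - b^4 - 4*b^3 + 7*b^2 + b - 13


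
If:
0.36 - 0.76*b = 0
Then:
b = 0.47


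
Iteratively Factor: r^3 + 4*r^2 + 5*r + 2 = (r + 1)*(r^2 + 3*r + 2) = (r + 1)^2*(r + 2)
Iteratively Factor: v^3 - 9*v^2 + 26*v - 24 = (v - 2)*(v^2 - 7*v + 12) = (v - 4)*(v - 2)*(v - 3)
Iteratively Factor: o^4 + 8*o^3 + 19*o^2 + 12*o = (o + 3)*(o^3 + 5*o^2 + 4*o) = (o + 1)*(o + 3)*(o^2 + 4*o) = (o + 1)*(o + 3)*(o + 4)*(o)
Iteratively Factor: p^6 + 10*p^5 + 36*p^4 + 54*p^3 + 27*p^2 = (p + 1)*(p^5 + 9*p^4 + 27*p^3 + 27*p^2) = (p + 1)*(p + 3)*(p^4 + 6*p^3 + 9*p^2) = p*(p + 1)*(p + 3)*(p^3 + 6*p^2 + 9*p) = p*(p + 1)*(p + 3)^2*(p^2 + 3*p) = p*(p + 1)*(p + 3)^3*(p)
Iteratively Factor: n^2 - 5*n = (n)*(n - 5)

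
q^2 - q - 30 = (q - 6)*(q + 5)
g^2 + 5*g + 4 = (g + 1)*(g + 4)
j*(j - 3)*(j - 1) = j^3 - 4*j^2 + 3*j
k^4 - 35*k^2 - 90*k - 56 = (k - 7)*(k + 1)*(k + 2)*(k + 4)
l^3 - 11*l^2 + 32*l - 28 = (l - 7)*(l - 2)^2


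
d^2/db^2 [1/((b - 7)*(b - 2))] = 2*((b - 7)^2 + (b - 7)*(b - 2) + (b - 2)^2)/((b - 7)^3*(b - 2)^3)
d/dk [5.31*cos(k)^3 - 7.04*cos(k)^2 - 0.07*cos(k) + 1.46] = (-15.93*cos(k)^2 + 14.08*cos(k) + 0.07)*sin(k)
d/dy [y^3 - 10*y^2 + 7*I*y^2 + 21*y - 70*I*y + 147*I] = 3*y^2 + y*(-20 + 14*I) + 21 - 70*I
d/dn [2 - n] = -1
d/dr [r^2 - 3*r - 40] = 2*r - 3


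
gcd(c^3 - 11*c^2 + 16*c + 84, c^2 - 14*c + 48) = c - 6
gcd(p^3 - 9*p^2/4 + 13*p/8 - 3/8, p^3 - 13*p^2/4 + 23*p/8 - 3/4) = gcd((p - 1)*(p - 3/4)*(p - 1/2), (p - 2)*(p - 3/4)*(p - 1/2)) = p^2 - 5*p/4 + 3/8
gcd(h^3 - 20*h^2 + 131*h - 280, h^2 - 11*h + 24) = h - 8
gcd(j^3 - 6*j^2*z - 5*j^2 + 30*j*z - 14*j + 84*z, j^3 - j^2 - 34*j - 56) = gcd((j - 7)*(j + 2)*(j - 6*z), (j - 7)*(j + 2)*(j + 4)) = j^2 - 5*j - 14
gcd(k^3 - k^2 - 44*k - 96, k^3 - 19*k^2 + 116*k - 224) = k - 8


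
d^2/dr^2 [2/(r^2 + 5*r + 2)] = 4*(-r^2 - 5*r + (2*r + 5)^2 - 2)/(r^2 + 5*r + 2)^3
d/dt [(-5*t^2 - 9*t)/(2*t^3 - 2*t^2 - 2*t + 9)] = (10*t^4 + 36*t^3 - 8*t^2 - 90*t - 81)/(4*t^6 - 8*t^5 - 4*t^4 + 44*t^3 - 32*t^2 - 36*t + 81)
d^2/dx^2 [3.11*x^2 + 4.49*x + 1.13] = 6.22000000000000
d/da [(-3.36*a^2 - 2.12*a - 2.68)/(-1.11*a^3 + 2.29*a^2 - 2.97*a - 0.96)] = (-3.7296*a^4 - 4.7064*a^3 + 5.9096*a^2 + 18.7256*a - 5.9244)/(1.2321*a^6 - 5.0838*a^5 + 11.8375*a^4 - 11.4714*a^3 + 4.4241*a^2 + 5.7024*a + 0.9216)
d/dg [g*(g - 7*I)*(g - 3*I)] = 3*g^2 - 20*I*g - 21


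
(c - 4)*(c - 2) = c^2 - 6*c + 8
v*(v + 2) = v^2 + 2*v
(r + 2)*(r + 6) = r^2 + 8*r + 12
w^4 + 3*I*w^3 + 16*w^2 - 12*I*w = w*(w - 2*I)*(w - I)*(w + 6*I)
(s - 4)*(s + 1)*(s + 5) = s^3 + 2*s^2 - 19*s - 20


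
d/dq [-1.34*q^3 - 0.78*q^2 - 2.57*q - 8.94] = -4.02*q^2 - 1.56*q - 2.57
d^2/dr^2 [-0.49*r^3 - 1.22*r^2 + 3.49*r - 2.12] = -2.94*r - 2.44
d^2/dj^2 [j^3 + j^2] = 6*j + 2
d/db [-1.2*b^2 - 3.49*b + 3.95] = -2.4*b - 3.49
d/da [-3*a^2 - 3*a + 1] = -6*a - 3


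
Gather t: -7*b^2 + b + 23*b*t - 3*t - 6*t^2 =-7*b^2 + b - 6*t^2 + t*(23*b - 3)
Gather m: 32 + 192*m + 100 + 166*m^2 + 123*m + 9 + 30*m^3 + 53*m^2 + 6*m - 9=30*m^3 + 219*m^2 + 321*m + 132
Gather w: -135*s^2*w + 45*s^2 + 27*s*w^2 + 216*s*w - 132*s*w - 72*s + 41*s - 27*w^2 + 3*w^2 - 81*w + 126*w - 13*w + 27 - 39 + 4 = 45*s^2 - 31*s + w^2*(27*s - 24) + w*(-135*s^2 + 84*s + 32) - 8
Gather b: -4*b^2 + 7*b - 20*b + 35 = -4*b^2 - 13*b + 35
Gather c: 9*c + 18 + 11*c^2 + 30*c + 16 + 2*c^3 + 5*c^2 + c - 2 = 2*c^3 + 16*c^2 + 40*c + 32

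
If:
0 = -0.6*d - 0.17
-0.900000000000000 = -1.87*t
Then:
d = -0.28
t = 0.48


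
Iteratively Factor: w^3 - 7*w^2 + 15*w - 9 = (w - 3)*(w^2 - 4*w + 3) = (w - 3)^2*(w - 1)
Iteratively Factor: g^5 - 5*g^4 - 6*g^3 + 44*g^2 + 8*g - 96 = (g - 2)*(g^4 - 3*g^3 - 12*g^2 + 20*g + 48) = (g - 3)*(g - 2)*(g^3 - 12*g - 16) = (g - 3)*(g - 2)*(g + 2)*(g^2 - 2*g - 8) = (g - 4)*(g - 3)*(g - 2)*(g + 2)*(g + 2)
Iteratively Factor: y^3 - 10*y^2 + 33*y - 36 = (y - 3)*(y^2 - 7*y + 12) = (y - 4)*(y - 3)*(y - 3)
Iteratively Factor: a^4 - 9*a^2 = (a - 3)*(a^3 + 3*a^2) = a*(a - 3)*(a^2 + 3*a) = a*(a - 3)*(a + 3)*(a)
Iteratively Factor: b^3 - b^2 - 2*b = (b + 1)*(b^2 - 2*b) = (b - 2)*(b + 1)*(b)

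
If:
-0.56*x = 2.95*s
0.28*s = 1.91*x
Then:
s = 0.00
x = 0.00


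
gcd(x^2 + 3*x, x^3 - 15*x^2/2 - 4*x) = x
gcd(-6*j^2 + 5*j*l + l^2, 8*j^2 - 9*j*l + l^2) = j - l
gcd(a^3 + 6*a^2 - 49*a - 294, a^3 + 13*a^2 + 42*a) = a^2 + 13*a + 42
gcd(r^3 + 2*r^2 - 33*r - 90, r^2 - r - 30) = r^2 - r - 30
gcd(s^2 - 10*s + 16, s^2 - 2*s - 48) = s - 8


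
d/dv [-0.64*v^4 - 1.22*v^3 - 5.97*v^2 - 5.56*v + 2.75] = -2.56*v^3 - 3.66*v^2 - 11.94*v - 5.56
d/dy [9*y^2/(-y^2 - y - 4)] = 9*y*(-y - 8)/(y^4 + 2*y^3 + 9*y^2 + 8*y + 16)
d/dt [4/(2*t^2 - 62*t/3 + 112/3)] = 6*(31 - 6*t)/(3*t^2 - 31*t + 56)^2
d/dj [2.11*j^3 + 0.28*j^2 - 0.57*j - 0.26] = 6.33*j^2 + 0.56*j - 0.57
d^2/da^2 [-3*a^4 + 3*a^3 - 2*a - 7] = 18*a*(1 - 2*a)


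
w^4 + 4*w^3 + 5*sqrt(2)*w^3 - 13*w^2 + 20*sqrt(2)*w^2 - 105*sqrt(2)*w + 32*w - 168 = (w - 3)*(w + 7)*(w + sqrt(2))*(w + 4*sqrt(2))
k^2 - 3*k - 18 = (k - 6)*(k + 3)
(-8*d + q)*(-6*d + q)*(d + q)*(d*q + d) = 48*d^4*q + 48*d^4 + 34*d^3*q^2 + 34*d^3*q - 13*d^2*q^3 - 13*d^2*q^2 + d*q^4 + d*q^3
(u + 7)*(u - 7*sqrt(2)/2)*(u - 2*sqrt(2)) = u^3 - 11*sqrt(2)*u^2/2 + 7*u^2 - 77*sqrt(2)*u/2 + 14*u + 98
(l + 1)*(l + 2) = l^2 + 3*l + 2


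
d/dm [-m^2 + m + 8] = 1 - 2*m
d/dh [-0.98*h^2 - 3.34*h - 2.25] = -1.96*h - 3.34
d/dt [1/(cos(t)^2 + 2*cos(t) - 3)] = 2*(cos(t) + 1)*sin(t)/(cos(t)^2 + 2*cos(t) - 3)^2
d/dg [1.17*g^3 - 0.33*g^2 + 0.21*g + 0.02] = 3.51*g^2 - 0.66*g + 0.21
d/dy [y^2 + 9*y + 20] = 2*y + 9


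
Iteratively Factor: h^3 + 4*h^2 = (h + 4)*(h^2) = h*(h + 4)*(h)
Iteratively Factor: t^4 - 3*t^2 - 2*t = (t + 1)*(t^3 - t^2 - 2*t) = t*(t + 1)*(t^2 - t - 2) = t*(t - 2)*(t + 1)*(t + 1)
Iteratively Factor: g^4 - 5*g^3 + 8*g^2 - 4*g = (g - 2)*(g^3 - 3*g^2 + 2*g) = g*(g - 2)*(g^2 - 3*g + 2) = g*(g - 2)*(g - 1)*(g - 2)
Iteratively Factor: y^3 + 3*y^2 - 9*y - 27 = (y + 3)*(y^2 - 9) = (y - 3)*(y + 3)*(y + 3)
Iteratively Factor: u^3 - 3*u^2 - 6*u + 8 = (u - 4)*(u^2 + u - 2) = (u - 4)*(u + 2)*(u - 1)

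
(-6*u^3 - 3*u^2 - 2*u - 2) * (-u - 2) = 6*u^4 + 15*u^3 + 8*u^2 + 6*u + 4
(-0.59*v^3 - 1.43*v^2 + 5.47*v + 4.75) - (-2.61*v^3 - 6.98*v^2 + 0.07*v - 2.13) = 2.02*v^3 + 5.55*v^2 + 5.4*v + 6.88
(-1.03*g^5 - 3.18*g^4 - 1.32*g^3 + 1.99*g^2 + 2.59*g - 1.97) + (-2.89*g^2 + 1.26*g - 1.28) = -1.03*g^5 - 3.18*g^4 - 1.32*g^3 - 0.9*g^2 + 3.85*g - 3.25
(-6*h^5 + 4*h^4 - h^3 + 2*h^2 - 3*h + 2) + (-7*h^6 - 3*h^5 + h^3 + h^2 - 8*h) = -7*h^6 - 9*h^5 + 4*h^4 + 3*h^2 - 11*h + 2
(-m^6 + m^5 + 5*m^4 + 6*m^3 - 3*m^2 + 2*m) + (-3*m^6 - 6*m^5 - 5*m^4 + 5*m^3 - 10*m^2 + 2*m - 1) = -4*m^6 - 5*m^5 + 11*m^3 - 13*m^2 + 4*m - 1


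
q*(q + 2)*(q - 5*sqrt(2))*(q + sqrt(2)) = q^4 - 4*sqrt(2)*q^3 + 2*q^3 - 8*sqrt(2)*q^2 - 10*q^2 - 20*q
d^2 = d^2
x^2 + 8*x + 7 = (x + 1)*(x + 7)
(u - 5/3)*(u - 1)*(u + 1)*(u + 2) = u^4 + u^3/3 - 13*u^2/3 - u/3 + 10/3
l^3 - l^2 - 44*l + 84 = (l - 6)*(l - 2)*(l + 7)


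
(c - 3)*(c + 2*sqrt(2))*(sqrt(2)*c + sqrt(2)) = sqrt(2)*c^3 - 2*sqrt(2)*c^2 + 4*c^2 - 8*c - 3*sqrt(2)*c - 12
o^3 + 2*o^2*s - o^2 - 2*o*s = o*(o - 1)*(o + 2*s)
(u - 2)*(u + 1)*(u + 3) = u^3 + 2*u^2 - 5*u - 6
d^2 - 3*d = d*(d - 3)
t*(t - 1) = t^2 - t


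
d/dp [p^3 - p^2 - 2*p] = 3*p^2 - 2*p - 2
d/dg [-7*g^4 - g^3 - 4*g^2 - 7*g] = -28*g^3 - 3*g^2 - 8*g - 7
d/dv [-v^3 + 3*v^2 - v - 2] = -3*v^2 + 6*v - 1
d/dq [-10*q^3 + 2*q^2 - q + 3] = -30*q^2 + 4*q - 1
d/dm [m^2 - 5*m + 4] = 2*m - 5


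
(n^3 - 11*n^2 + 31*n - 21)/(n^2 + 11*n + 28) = (n^3 - 11*n^2 + 31*n - 21)/(n^2 + 11*n + 28)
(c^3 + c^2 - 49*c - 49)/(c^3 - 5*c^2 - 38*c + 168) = (c^2 + 8*c + 7)/(c^2 + 2*c - 24)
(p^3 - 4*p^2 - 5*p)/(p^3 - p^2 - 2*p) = (p - 5)/(p - 2)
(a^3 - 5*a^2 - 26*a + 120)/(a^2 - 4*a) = a - 1 - 30/a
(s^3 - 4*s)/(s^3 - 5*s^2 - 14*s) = (s - 2)/(s - 7)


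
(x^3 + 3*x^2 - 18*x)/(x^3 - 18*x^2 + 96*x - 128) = x*(x^2 + 3*x - 18)/(x^3 - 18*x^2 + 96*x - 128)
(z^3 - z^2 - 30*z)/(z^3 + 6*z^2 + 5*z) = (z - 6)/(z + 1)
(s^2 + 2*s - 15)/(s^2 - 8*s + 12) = (s^2 + 2*s - 15)/(s^2 - 8*s + 12)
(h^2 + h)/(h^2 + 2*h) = (h + 1)/(h + 2)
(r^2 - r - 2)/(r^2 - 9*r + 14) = (r + 1)/(r - 7)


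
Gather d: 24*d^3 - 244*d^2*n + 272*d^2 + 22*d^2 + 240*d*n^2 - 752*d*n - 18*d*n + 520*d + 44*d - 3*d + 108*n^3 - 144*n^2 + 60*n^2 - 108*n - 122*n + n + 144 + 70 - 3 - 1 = 24*d^3 + d^2*(294 - 244*n) + d*(240*n^2 - 770*n + 561) + 108*n^3 - 84*n^2 - 229*n + 210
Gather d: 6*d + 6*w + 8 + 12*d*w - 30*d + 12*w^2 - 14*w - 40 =d*(12*w - 24) + 12*w^2 - 8*w - 32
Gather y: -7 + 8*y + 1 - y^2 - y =-y^2 + 7*y - 6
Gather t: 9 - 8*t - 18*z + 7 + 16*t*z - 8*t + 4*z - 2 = t*(16*z - 16) - 14*z + 14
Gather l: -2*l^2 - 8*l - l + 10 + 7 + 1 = -2*l^2 - 9*l + 18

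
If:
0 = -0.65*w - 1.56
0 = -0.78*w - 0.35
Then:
No Solution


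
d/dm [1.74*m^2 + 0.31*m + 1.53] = 3.48*m + 0.31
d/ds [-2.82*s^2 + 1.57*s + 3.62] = 1.57 - 5.64*s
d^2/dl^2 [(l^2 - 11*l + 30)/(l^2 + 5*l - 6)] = 8*(-4*l^3 + 27*l^2 + 63*l + 159)/(l^6 + 15*l^5 + 57*l^4 - 55*l^3 - 342*l^2 + 540*l - 216)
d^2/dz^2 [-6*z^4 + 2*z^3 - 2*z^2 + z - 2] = -72*z^2 + 12*z - 4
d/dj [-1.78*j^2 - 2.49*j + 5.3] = -3.56*j - 2.49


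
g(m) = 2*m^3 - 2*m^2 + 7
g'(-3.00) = 66.00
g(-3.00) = -65.00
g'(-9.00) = 522.00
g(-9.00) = -1613.00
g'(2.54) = 28.55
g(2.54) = 26.87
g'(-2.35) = 42.54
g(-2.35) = -30.00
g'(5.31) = 147.94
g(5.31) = 250.05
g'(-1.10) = 11.66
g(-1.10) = 1.92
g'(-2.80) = 58.24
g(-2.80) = -52.58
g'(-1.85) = 27.94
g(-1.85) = -12.51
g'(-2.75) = 56.38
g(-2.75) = -49.72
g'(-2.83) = 59.37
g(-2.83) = -54.35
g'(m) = 6*m^2 - 4*m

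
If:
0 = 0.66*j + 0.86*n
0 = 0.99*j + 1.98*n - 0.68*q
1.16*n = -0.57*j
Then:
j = 0.00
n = 0.00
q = 0.00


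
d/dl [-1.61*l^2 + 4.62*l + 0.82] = 4.62 - 3.22*l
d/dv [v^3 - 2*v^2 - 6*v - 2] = 3*v^2 - 4*v - 6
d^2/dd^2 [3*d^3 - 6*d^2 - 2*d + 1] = 18*d - 12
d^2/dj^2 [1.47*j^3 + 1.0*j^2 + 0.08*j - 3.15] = 8.82*j + 2.0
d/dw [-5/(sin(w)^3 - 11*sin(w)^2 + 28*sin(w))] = 5*(3*cos(w) - 22/tan(w) + 28*cos(w)/sin(w)^2)/((sin(w) - 7)^2*(sin(w) - 4)^2)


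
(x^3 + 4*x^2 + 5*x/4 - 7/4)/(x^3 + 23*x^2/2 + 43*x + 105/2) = (2*x^2 + x - 1)/(2*(x^2 + 8*x + 15))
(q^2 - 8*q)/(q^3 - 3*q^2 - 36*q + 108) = q*(q - 8)/(q^3 - 3*q^2 - 36*q + 108)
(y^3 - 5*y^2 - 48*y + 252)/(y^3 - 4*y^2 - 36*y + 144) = (y^2 + y - 42)/(y^2 + 2*y - 24)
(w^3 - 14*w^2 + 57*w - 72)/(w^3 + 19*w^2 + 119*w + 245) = (w^3 - 14*w^2 + 57*w - 72)/(w^3 + 19*w^2 + 119*w + 245)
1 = 1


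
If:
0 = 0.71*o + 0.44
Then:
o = -0.62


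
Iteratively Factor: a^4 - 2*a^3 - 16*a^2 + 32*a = (a)*(a^3 - 2*a^2 - 16*a + 32) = a*(a - 2)*(a^2 - 16) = a*(a - 4)*(a - 2)*(a + 4)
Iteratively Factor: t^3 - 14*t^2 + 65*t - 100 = (t - 4)*(t^2 - 10*t + 25) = (t - 5)*(t - 4)*(t - 5)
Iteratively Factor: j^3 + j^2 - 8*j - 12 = (j + 2)*(j^2 - j - 6) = (j + 2)^2*(j - 3)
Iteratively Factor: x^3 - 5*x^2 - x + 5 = (x - 5)*(x^2 - 1) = (x - 5)*(x + 1)*(x - 1)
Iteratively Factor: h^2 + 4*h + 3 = (h + 1)*(h + 3)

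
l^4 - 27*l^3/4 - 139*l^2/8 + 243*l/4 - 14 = (l - 8)*(l - 2)*(l - 1/4)*(l + 7/2)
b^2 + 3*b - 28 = (b - 4)*(b + 7)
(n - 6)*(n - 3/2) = n^2 - 15*n/2 + 9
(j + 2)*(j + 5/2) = j^2 + 9*j/2 + 5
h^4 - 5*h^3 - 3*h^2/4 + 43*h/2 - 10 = (h - 4)*(h - 5/2)*(h - 1/2)*(h + 2)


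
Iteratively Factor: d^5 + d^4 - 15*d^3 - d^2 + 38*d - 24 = (d - 3)*(d^4 + 4*d^3 - 3*d^2 - 10*d + 8) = (d - 3)*(d - 1)*(d^3 + 5*d^2 + 2*d - 8) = (d - 3)*(d - 1)*(d + 4)*(d^2 + d - 2) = (d - 3)*(d - 1)^2*(d + 4)*(d + 2)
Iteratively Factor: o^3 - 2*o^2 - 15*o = (o - 5)*(o^2 + 3*o) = (o - 5)*(o + 3)*(o)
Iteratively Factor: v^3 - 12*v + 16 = (v + 4)*(v^2 - 4*v + 4) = (v - 2)*(v + 4)*(v - 2)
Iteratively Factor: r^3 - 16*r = (r - 4)*(r^2 + 4*r) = (r - 4)*(r + 4)*(r)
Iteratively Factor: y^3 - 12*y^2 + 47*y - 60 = (y - 3)*(y^2 - 9*y + 20) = (y - 5)*(y - 3)*(y - 4)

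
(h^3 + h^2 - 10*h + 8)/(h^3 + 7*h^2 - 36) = (h^2 + 3*h - 4)/(h^2 + 9*h + 18)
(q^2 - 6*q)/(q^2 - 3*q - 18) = q/(q + 3)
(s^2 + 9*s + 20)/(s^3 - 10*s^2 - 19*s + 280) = (s + 4)/(s^2 - 15*s + 56)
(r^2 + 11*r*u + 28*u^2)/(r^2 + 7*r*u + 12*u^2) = (r + 7*u)/(r + 3*u)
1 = 1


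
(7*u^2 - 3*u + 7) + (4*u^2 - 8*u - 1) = 11*u^2 - 11*u + 6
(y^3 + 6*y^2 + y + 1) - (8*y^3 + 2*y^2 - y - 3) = -7*y^3 + 4*y^2 + 2*y + 4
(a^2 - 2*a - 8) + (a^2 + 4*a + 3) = 2*a^2 + 2*a - 5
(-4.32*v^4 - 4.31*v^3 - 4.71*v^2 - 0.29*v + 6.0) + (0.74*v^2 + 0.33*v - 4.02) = -4.32*v^4 - 4.31*v^3 - 3.97*v^2 + 0.04*v + 1.98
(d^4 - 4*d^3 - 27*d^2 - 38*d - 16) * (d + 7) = d^5 + 3*d^4 - 55*d^3 - 227*d^2 - 282*d - 112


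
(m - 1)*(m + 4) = m^2 + 3*m - 4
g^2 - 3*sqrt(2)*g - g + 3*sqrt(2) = (g - 1)*(g - 3*sqrt(2))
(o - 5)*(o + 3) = o^2 - 2*o - 15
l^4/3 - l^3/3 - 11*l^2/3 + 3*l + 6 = (l/3 + 1/3)*(l - 3)*(l - 2)*(l + 3)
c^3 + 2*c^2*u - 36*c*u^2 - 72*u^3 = (c - 6*u)*(c + 2*u)*(c + 6*u)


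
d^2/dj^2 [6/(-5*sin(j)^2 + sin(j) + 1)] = 6*(-100*sin(j)^4 + 15*sin(j)^3 + 129*sin(j)^2 - 29*sin(j) + 12)/(-5*sin(j)^2 + sin(j) + 1)^3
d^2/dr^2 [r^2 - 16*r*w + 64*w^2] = 2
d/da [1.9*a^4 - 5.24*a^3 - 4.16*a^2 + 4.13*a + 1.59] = 7.6*a^3 - 15.72*a^2 - 8.32*a + 4.13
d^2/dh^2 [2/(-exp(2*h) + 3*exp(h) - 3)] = 2*(-2*(2*exp(h) - 3)^2*exp(h) + (4*exp(h) - 3)*(exp(2*h) - 3*exp(h) + 3))*exp(h)/(exp(2*h) - 3*exp(h) + 3)^3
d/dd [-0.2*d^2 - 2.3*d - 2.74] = -0.4*d - 2.3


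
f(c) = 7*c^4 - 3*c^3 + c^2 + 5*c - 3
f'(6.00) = 5741.00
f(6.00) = 8487.00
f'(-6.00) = -6379.00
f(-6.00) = 9723.00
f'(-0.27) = 3.25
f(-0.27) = -4.18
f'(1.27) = 50.38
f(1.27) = 17.03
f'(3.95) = 1598.11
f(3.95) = 1551.53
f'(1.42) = 69.86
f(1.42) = 25.99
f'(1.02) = 27.39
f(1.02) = 7.53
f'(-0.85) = -20.40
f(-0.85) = -1.03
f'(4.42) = 2255.84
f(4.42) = 2451.28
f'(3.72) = 1329.30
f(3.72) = 1215.51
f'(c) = 28*c^3 - 9*c^2 + 2*c + 5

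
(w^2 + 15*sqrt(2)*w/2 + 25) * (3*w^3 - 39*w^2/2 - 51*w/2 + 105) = 3*w^5 - 39*w^4/2 + 45*sqrt(2)*w^4/2 - 585*sqrt(2)*w^3/4 + 99*w^3/2 - 765*w^2/2 - 765*sqrt(2)*w^2/4 - 1275*w/2 + 1575*sqrt(2)*w/2 + 2625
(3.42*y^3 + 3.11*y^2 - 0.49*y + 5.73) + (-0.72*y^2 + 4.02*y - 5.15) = 3.42*y^3 + 2.39*y^2 + 3.53*y + 0.58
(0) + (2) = 2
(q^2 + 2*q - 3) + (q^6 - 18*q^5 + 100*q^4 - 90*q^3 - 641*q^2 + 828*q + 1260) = q^6 - 18*q^5 + 100*q^4 - 90*q^3 - 640*q^2 + 830*q + 1257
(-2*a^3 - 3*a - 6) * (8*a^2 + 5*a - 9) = -16*a^5 - 10*a^4 - 6*a^3 - 63*a^2 - 3*a + 54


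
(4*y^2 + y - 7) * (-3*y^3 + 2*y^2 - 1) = -12*y^5 + 5*y^4 + 23*y^3 - 18*y^2 - y + 7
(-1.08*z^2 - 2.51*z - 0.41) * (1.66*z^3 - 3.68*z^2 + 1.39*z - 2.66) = -1.7928*z^5 - 0.192199999999999*z^4 + 7.055*z^3 + 0.892700000000001*z^2 + 6.1067*z + 1.0906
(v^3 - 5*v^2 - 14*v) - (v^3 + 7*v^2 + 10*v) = -12*v^2 - 24*v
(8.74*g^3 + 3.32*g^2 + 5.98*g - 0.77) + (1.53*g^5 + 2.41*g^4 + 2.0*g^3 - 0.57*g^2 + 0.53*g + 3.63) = 1.53*g^5 + 2.41*g^4 + 10.74*g^3 + 2.75*g^2 + 6.51*g + 2.86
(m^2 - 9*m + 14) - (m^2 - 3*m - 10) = 24 - 6*m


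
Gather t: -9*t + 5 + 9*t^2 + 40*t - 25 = 9*t^2 + 31*t - 20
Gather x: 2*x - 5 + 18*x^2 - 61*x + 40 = 18*x^2 - 59*x + 35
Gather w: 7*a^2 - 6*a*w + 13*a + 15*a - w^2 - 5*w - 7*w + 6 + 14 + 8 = 7*a^2 + 28*a - w^2 + w*(-6*a - 12) + 28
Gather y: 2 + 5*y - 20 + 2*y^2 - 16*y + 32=2*y^2 - 11*y + 14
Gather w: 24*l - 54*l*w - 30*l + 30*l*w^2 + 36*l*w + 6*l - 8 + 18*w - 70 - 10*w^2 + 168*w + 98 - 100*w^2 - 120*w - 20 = w^2*(30*l - 110) + w*(66 - 18*l)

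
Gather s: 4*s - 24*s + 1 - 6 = -20*s - 5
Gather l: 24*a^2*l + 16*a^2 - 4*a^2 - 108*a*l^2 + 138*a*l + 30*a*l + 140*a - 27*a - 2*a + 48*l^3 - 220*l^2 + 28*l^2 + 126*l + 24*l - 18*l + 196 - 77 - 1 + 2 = 12*a^2 + 111*a + 48*l^3 + l^2*(-108*a - 192) + l*(24*a^2 + 168*a + 132) + 120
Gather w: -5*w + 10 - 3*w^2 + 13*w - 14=-3*w^2 + 8*w - 4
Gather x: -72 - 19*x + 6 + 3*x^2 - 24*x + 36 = 3*x^2 - 43*x - 30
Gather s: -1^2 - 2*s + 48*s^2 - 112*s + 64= 48*s^2 - 114*s + 63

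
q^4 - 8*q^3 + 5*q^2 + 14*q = q*(q - 7)*(q - 2)*(q + 1)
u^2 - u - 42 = (u - 7)*(u + 6)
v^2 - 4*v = v*(v - 4)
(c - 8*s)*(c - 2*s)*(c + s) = c^3 - 9*c^2*s + 6*c*s^2 + 16*s^3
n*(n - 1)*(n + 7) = n^3 + 6*n^2 - 7*n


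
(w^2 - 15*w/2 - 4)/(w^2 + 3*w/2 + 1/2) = (w - 8)/(w + 1)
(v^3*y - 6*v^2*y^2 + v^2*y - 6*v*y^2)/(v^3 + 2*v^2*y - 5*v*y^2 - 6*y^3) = v*y*(v^2 - 6*v*y + v - 6*y)/(v^3 + 2*v^2*y - 5*v*y^2 - 6*y^3)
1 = 1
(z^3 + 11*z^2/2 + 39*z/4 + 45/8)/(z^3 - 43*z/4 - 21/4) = (8*z^3 + 44*z^2 + 78*z + 45)/(2*(4*z^3 - 43*z - 21))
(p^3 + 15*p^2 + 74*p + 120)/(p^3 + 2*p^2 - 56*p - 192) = (p + 5)/(p - 8)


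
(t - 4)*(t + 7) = t^2 + 3*t - 28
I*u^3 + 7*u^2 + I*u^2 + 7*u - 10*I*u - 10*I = (u - 5*I)*(u - 2*I)*(I*u + I)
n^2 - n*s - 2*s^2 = (n - 2*s)*(n + s)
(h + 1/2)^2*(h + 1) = h^3 + 2*h^2 + 5*h/4 + 1/4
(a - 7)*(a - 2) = a^2 - 9*a + 14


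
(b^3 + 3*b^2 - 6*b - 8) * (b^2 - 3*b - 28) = b^5 - 43*b^3 - 74*b^2 + 192*b + 224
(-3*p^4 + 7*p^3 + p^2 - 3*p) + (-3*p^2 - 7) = -3*p^4 + 7*p^3 - 2*p^2 - 3*p - 7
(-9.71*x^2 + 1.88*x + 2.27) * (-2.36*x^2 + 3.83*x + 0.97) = 22.9156*x^4 - 41.6261*x^3 - 7.5755*x^2 + 10.5177*x + 2.2019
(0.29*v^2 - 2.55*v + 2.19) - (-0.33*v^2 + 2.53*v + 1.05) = 0.62*v^2 - 5.08*v + 1.14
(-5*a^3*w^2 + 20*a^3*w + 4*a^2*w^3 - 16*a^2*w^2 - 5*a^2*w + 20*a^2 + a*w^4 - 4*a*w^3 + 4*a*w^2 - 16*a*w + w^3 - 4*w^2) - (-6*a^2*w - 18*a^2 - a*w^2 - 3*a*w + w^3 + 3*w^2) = -5*a^3*w^2 + 20*a^3*w + 4*a^2*w^3 - 16*a^2*w^2 + a^2*w + 38*a^2 + a*w^4 - 4*a*w^3 + 5*a*w^2 - 13*a*w - 7*w^2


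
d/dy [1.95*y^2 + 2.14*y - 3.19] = 3.9*y + 2.14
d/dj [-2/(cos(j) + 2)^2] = -4*sin(j)/(cos(j) + 2)^3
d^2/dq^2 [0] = 0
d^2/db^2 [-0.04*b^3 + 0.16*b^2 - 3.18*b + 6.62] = 0.32 - 0.24*b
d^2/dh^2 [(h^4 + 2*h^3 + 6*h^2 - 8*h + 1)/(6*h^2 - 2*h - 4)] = (9*h^6 - 9*h^5 - 15*h^4 - 24*h^3 + 171*h^2 - 129*h + 47)/(27*h^6 - 27*h^5 - 45*h^4 + 35*h^3 + 30*h^2 - 12*h - 8)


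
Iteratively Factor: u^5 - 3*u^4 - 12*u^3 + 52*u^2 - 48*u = (u)*(u^4 - 3*u^3 - 12*u^2 + 52*u - 48) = u*(u + 4)*(u^3 - 7*u^2 + 16*u - 12) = u*(u - 2)*(u + 4)*(u^2 - 5*u + 6) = u*(u - 3)*(u - 2)*(u + 4)*(u - 2)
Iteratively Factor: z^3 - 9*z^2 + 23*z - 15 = (z - 3)*(z^2 - 6*z + 5) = (z - 3)*(z - 1)*(z - 5)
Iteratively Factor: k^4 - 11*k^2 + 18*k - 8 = (k - 1)*(k^3 + k^2 - 10*k + 8) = (k - 2)*(k - 1)*(k^2 + 3*k - 4) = (k - 2)*(k - 1)*(k + 4)*(k - 1)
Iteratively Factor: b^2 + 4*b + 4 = (b + 2)*(b + 2)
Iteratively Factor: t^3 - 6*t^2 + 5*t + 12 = (t - 3)*(t^2 - 3*t - 4) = (t - 3)*(t + 1)*(t - 4)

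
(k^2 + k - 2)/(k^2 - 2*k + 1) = (k + 2)/(k - 1)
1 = 1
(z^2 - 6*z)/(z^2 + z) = (z - 6)/(z + 1)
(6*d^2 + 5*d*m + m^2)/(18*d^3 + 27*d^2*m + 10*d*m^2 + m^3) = (2*d + m)/(6*d^2 + 7*d*m + m^2)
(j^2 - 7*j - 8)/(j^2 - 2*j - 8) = (-j^2 + 7*j + 8)/(-j^2 + 2*j + 8)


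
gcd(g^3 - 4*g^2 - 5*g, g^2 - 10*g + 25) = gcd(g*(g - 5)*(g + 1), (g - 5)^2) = g - 5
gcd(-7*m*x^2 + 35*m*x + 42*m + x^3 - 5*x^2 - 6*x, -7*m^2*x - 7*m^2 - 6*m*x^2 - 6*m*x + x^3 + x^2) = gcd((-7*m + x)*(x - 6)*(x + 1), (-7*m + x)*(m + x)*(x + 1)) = -7*m*x - 7*m + x^2 + x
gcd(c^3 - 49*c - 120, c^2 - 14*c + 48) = c - 8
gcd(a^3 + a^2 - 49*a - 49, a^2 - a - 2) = a + 1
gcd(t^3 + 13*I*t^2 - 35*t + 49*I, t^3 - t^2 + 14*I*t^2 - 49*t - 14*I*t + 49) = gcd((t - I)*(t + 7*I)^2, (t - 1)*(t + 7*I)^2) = t^2 + 14*I*t - 49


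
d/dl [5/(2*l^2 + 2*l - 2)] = 5*(-2*l - 1)/(2*(l^2 + l - 1)^2)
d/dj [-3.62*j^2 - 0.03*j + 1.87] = -7.24*j - 0.03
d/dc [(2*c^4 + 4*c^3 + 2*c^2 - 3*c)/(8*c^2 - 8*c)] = (c^3/2 - c^2/4 - c + 1/8)/(c^2 - 2*c + 1)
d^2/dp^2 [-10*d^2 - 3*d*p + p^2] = 2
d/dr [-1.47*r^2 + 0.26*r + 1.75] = 0.26 - 2.94*r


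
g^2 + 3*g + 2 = (g + 1)*(g + 2)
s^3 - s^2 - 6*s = s*(s - 3)*(s + 2)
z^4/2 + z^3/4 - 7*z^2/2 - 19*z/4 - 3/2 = (z/2 + 1/2)*(z - 3)*(z + 1/2)*(z + 2)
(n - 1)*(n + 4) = n^2 + 3*n - 4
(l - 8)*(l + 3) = l^2 - 5*l - 24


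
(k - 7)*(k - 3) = k^2 - 10*k + 21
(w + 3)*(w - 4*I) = w^2 + 3*w - 4*I*w - 12*I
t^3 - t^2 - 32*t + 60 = (t - 5)*(t - 2)*(t + 6)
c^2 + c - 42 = (c - 6)*(c + 7)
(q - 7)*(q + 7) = q^2 - 49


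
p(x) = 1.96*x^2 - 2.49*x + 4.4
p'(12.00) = 44.55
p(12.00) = 256.76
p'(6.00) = 21.03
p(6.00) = 60.02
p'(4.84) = 16.48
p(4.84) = 38.26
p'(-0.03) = -2.61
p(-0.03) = 4.48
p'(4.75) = 16.13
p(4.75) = 36.80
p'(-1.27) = -7.47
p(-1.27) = 10.72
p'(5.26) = 18.13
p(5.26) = 45.53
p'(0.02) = -2.41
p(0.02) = 4.35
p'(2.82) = 8.56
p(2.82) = 12.96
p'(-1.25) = -7.39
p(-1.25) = 10.58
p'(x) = 3.92*x - 2.49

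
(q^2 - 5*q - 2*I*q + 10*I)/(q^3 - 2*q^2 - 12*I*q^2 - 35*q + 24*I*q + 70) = (q^2 - q*(5 + 2*I) + 10*I)/(q^3 - 2*q^2*(1 + 6*I) + q*(-35 + 24*I) + 70)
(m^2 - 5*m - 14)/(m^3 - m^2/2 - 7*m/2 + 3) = 2*(m - 7)/(2*m^2 - 5*m + 3)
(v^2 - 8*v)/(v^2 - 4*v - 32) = v/(v + 4)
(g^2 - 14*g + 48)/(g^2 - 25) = (g^2 - 14*g + 48)/(g^2 - 25)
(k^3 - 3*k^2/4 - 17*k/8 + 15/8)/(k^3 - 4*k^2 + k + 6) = (8*k^3 - 6*k^2 - 17*k + 15)/(8*(k^3 - 4*k^2 + k + 6))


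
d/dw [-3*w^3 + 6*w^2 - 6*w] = -9*w^2 + 12*w - 6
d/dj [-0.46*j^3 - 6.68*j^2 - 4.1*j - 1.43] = -1.38*j^2 - 13.36*j - 4.1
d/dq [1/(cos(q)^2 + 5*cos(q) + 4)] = (2*cos(q) + 5)*sin(q)/(cos(q)^2 + 5*cos(q) + 4)^2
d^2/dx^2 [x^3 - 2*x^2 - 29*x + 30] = 6*x - 4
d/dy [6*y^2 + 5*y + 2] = 12*y + 5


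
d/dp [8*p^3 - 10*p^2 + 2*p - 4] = 24*p^2 - 20*p + 2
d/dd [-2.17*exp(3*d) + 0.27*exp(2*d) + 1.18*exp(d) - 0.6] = (-6.51*exp(2*d) + 0.54*exp(d) + 1.18)*exp(d)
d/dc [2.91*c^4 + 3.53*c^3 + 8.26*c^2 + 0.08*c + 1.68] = 11.64*c^3 + 10.59*c^2 + 16.52*c + 0.08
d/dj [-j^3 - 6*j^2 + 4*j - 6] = -3*j^2 - 12*j + 4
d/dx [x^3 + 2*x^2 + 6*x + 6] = 3*x^2 + 4*x + 6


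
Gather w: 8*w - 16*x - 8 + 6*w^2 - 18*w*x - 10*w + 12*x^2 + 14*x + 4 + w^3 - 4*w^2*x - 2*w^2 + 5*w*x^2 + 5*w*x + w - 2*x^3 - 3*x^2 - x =w^3 + w^2*(4 - 4*x) + w*(5*x^2 - 13*x - 1) - 2*x^3 + 9*x^2 - 3*x - 4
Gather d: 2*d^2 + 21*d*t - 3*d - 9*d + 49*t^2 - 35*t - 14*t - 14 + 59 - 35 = 2*d^2 + d*(21*t - 12) + 49*t^2 - 49*t + 10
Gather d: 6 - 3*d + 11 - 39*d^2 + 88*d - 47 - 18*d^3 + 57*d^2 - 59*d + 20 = -18*d^3 + 18*d^2 + 26*d - 10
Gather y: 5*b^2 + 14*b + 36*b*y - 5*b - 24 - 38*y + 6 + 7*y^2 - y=5*b^2 + 9*b + 7*y^2 + y*(36*b - 39) - 18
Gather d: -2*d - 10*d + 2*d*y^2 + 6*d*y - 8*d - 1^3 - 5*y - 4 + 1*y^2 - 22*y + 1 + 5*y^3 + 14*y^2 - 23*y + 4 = d*(2*y^2 + 6*y - 20) + 5*y^3 + 15*y^2 - 50*y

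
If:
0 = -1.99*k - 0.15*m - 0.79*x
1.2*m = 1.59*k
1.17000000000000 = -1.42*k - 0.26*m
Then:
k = -0.66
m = -0.88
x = 1.84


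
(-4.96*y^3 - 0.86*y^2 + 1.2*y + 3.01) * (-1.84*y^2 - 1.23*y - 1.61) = 9.1264*y^5 + 7.6832*y^4 + 6.8354*y^3 - 5.6298*y^2 - 5.6343*y - 4.8461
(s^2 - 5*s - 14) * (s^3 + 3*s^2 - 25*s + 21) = s^5 - 2*s^4 - 54*s^3 + 104*s^2 + 245*s - 294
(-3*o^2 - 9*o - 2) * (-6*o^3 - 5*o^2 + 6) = 18*o^5 + 69*o^4 + 57*o^3 - 8*o^2 - 54*o - 12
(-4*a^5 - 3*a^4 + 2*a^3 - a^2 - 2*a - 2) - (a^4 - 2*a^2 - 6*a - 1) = -4*a^5 - 4*a^4 + 2*a^3 + a^2 + 4*a - 1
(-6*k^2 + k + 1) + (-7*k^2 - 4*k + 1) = -13*k^2 - 3*k + 2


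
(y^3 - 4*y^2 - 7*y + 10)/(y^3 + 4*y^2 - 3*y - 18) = (y^3 - 4*y^2 - 7*y + 10)/(y^3 + 4*y^2 - 3*y - 18)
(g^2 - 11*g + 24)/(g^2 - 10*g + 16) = (g - 3)/(g - 2)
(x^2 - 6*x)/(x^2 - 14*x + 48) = x/(x - 8)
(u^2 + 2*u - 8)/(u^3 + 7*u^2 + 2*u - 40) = 1/(u + 5)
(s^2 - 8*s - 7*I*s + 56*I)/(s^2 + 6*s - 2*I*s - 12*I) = (s^2 - s*(8 + 7*I) + 56*I)/(s^2 + 2*s*(3 - I) - 12*I)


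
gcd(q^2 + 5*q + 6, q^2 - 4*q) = 1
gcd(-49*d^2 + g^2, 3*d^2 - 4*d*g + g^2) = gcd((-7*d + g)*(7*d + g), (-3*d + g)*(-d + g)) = 1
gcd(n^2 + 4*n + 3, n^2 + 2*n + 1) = n + 1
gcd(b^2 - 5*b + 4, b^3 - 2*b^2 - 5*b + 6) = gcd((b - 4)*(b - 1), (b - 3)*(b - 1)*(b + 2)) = b - 1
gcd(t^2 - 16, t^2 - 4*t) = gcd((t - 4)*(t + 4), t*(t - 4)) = t - 4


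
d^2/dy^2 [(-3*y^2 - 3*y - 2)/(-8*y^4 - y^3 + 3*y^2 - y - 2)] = 2*(576*y^8 + 1224*y^7 + 1547*y^6 - 111*y^5 - 1104*y^4 - 505*y^3 - 114*y^2 + 24*y + 20)/(512*y^12 + 192*y^11 - 552*y^10 + 49*y^9 + 639*y^8 - 18*y^7 - 303*y^6 + 90*y^5 + 153*y^4 - 23*y^3 - 30*y^2 + 12*y + 8)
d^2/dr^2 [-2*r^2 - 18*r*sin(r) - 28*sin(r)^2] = 18*r*sin(r) + 112*sin(r)^2 - 36*cos(r) - 60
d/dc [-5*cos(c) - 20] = 5*sin(c)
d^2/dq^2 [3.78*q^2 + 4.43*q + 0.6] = 7.56000000000000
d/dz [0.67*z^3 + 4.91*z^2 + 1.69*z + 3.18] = 2.01*z^2 + 9.82*z + 1.69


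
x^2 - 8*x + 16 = (x - 4)^2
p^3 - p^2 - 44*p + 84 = (p - 6)*(p - 2)*(p + 7)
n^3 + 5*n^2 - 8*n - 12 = (n - 2)*(n + 1)*(n + 6)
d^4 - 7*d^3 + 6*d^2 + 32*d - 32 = (d - 4)^2*(d - 1)*(d + 2)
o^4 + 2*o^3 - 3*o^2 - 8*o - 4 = (o - 2)*(o + 1)^2*(o + 2)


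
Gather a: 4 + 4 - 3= 5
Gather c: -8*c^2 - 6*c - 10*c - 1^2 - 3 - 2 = -8*c^2 - 16*c - 6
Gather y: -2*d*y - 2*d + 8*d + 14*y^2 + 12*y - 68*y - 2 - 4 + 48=6*d + 14*y^2 + y*(-2*d - 56) + 42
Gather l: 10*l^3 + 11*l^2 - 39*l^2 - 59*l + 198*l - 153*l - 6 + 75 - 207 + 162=10*l^3 - 28*l^2 - 14*l + 24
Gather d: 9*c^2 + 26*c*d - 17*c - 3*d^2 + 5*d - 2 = 9*c^2 - 17*c - 3*d^2 + d*(26*c + 5) - 2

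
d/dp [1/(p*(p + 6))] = 2*(-p - 3)/(p^2*(p^2 + 12*p + 36))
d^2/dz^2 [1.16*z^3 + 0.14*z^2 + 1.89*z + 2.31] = 6.96*z + 0.28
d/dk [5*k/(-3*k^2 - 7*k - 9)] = 15*(k^2 - 3)/(9*k^4 + 42*k^3 + 103*k^2 + 126*k + 81)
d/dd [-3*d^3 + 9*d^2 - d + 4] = -9*d^2 + 18*d - 1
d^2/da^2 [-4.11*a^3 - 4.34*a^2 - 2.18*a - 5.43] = -24.66*a - 8.68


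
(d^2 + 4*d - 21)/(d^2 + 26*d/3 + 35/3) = 3*(d - 3)/(3*d + 5)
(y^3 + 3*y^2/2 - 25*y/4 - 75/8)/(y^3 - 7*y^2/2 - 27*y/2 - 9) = (y^2 - 25/4)/(y^2 - 5*y - 6)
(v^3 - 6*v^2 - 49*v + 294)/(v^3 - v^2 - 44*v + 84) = (v - 7)/(v - 2)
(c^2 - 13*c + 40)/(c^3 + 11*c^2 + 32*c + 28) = (c^2 - 13*c + 40)/(c^3 + 11*c^2 + 32*c + 28)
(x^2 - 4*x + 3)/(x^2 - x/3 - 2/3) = 3*(x - 3)/(3*x + 2)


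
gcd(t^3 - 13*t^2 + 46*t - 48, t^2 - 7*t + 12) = t - 3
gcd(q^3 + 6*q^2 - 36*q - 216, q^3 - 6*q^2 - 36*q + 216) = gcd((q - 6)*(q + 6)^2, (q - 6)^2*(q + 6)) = q^2 - 36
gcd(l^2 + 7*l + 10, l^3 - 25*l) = l + 5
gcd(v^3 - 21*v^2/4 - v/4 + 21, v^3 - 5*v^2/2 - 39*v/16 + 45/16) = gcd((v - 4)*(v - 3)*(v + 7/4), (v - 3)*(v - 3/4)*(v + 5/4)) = v - 3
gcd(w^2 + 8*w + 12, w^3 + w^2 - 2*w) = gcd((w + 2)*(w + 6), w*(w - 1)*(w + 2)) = w + 2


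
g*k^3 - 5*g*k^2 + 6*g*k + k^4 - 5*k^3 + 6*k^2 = k*(g + k)*(k - 3)*(k - 2)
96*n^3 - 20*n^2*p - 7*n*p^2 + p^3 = (-8*n + p)*(-3*n + p)*(4*n + p)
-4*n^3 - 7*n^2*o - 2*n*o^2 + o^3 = (-4*n + o)*(n + o)^2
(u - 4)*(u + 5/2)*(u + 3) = u^3 + 3*u^2/2 - 29*u/2 - 30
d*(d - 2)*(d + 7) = d^3 + 5*d^2 - 14*d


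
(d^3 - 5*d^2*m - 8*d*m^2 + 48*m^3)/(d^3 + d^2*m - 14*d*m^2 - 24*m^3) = (d - 4*m)/(d + 2*m)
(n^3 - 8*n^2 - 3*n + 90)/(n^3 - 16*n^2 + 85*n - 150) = (n + 3)/(n - 5)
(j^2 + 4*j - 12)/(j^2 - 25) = (j^2 + 4*j - 12)/(j^2 - 25)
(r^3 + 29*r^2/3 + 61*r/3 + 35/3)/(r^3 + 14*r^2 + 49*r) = (3*r^2 + 8*r + 5)/(3*r*(r + 7))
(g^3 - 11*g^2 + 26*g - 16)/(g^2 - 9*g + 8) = g - 2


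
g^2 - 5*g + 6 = (g - 3)*(g - 2)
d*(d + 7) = d^2 + 7*d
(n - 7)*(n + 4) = n^2 - 3*n - 28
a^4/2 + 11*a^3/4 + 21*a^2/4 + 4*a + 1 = (a/2 + 1)*(a + 1/2)*(a + 1)*(a + 2)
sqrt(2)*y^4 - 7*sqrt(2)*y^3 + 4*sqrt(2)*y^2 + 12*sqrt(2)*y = y*(y - 6)*(y - 2)*(sqrt(2)*y + sqrt(2))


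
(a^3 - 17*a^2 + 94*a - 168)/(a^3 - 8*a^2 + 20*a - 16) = (a^2 - 13*a + 42)/(a^2 - 4*a + 4)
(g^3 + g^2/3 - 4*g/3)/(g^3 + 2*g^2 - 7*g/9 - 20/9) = 3*g/(3*g + 5)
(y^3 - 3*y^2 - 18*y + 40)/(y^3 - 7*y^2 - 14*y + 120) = (y - 2)/(y - 6)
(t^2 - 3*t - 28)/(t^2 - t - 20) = (t - 7)/(t - 5)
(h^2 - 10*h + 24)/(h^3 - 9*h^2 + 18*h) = (h - 4)/(h*(h - 3))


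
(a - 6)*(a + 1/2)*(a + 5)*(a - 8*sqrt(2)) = a^4 - 8*sqrt(2)*a^3 - a^3/2 - 61*a^2/2 + 4*sqrt(2)*a^2 - 15*a + 244*sqrt(2)*a + 120*sqrt(2)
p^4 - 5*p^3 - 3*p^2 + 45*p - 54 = (p - 3)^2*(p - 2)*(p + 3)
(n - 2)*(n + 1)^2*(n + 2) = n^4 + 2*n^3 - 3*n^2 - 8*n - 4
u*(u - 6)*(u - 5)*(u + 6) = u^4 - 5*u^3 - 36*u^2 + 180*u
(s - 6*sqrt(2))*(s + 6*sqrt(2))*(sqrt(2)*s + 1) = sqrt(2)*s^3 + s^2 - 72*sqrt(2)*s - 72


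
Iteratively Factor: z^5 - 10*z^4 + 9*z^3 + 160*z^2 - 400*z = (z - 5)*(z^4 - 5*z^3 - 16*z^2 + 80*z) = (z - 5)*(z + 4)*(z^3 - 9*z^2 + 20*z) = (z - 5)^2*(z + 4)*(z^2 - 4*z) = z*(z - 5)^2*(z + 4)*(z - 4)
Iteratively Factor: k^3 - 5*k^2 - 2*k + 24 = (k - 3)*(k^2 - 2*k - 8) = (k - 3)*(k + 2)*(k - 4)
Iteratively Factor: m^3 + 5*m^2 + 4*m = (m)*(m^2 + 5*m + 4) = m*(m + 4)*(m + 1)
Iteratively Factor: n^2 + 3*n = (n)*(n + 3)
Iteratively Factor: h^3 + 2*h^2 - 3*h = (h + 3)*(h^2 - h) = h*(h + 3)*(h - 1)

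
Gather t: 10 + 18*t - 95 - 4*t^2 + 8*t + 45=-4*t^2 + 26*t - 40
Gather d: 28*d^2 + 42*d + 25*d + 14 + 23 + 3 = 28*d^2 + 67*d + 40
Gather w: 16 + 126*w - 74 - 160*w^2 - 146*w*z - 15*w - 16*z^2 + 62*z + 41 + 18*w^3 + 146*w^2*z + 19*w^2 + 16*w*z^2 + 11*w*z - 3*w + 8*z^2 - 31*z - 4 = 18*w^3 + w^2*(146*z - 141) + w*(16*z^2 - 135*z + 108) - 8*z^2 + 31*z - 21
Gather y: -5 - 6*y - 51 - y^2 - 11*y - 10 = -y^2 - 17*y - 66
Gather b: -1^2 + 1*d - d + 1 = 0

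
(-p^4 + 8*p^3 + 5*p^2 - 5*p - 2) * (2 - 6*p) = 6*p^5 - 50*p^4 - 14*p^3 + 40*p^2 + 2*p - 4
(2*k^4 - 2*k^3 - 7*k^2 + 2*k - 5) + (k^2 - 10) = 2*k^4 - 2*k^3 - 6*k^2 + 2*k - 15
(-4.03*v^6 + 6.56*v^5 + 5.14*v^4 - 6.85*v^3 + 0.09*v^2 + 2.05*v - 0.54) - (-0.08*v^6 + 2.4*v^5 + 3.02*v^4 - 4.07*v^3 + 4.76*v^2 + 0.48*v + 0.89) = -3.95*v^6 + 4.16*v^5 + 2.12*v^4 - 2.78*v^3 - 4.67*v^2 + 1.57*v - 1.43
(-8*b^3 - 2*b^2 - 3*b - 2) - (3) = -8*b^3 - 2*b^2 - 3*b - 5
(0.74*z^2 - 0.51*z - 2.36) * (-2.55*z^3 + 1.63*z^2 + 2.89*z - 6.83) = -1.887*z^5 + 2.5067*z^4 + 7.3253*z^3 - 10.3749*z^2 - 3.3371*z + 16.1188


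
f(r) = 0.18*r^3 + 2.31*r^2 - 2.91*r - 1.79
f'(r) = 0.54*r^2 + 4.62*r - 2.91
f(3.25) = 19.33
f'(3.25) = 17.81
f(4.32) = 43.26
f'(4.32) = 27.13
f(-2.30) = 14.93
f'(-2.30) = -10.68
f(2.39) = 6.91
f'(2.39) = 11.22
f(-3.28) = 26.25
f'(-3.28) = -12.25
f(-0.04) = -1.67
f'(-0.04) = -3.09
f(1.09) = -1.98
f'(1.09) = 2.77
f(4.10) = 37.52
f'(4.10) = 25.11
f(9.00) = 290.35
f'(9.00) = 82.41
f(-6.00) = 59.95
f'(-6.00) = -11.19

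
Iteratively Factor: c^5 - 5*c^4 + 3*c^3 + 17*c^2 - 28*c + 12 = (c + 2)*(c^4 - 7*c^3 + 17*c^2 - 17*c + 6) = (c - 3)*(c + 2)*(c^3 - 4*c^2 + 5*c - 2) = (c - 3)*(c - 1)*(c + 2)*(c^2 - 3*c + 2) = (c - 3)*(c - 2)*(c - 1)*(c + 2)*(c - 1)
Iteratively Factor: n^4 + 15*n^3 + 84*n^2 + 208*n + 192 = (n + 4)*(n^3 + 11*n^2 + 40*n + 48) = (n + 4)^2*(n^2 + 7*n + 12) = (n + 4)^3*(n + 3)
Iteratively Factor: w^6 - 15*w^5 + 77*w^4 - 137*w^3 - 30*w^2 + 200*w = (w + 1)*(w^5 - 16*w^4 + 93*w^3 - 230*w^2 + 200*w) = (w - 2)*(w + 1)*(w^4 - 14*w^3 + 65*w^2 - 100*w) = (w - 5)*(w - 2)*(w + 1)*(w^3 - 9*w^2 + 20*w) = (w - 5)^2*(w - 2)*(w + 1)*(w^2 - 4*w) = (w - 5)^2*(w - 4)*(w - 2)*(w + 1)*(w)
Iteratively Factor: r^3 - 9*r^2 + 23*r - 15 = (r - 5)*(r^2 - 4*r + 3) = (r - 5)*(r - 1)*(r - 3)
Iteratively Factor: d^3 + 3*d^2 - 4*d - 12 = (d + 2)*(d^2 + d - 6) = (d + 2)*(d + 3)*(d - 2)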